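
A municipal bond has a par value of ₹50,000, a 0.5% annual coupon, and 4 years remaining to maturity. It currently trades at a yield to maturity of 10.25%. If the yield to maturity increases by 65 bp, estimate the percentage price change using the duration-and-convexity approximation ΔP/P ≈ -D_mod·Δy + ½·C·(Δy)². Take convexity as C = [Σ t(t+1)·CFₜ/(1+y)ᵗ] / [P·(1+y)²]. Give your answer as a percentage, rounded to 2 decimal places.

With y = 0.1025:
  t   CF        PV=CF/(1+0.1025)^t    t·PV        t(t+1)·PV
  1       250.00       226.7574       226.7574         453.5147
  2       250.00       205.6756       411.3512       1,234.0537
  3       250.00       186.5538       559.6615       2,238.6462
  4    50,250.00    34,011.1779   136,044.7118     680,223.5588
  Σ                 34,630.1648   137,242.4819     684,149.7735
P = 34,630.1648; D_Mac = 3.96309 yrs; D_mod = 3.59464 yrs; C = 16.25322.
Duration effect: -3.59464 × (+0.0065) = -0.023365
Convexity effect: 0.5 × 16.25322 × (0.0065)² = +0.0003433
ΔP/P ≈ -0.023365 + 0.0003433 = -0.023022 = -2.3022%.

-2.30%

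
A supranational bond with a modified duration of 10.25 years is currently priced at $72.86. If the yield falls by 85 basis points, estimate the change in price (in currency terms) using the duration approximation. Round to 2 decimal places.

+$6.35

Duration approximation: ΔP/P ≈ -D_mod · Δy = -10.25 × (-0.0085) = +0.087125.
ΔP ≈ 72.86 × (+0.087125) = +6.3479275.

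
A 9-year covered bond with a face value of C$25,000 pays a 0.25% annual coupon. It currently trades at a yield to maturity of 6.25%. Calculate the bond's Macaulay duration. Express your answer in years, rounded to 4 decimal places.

8.8758 years

Periodic yield y = 0.0625. Discount each cash flow and weight by its year:
  t   CF        PV=CF/(1+0.0625)^t    t·PV
  1        62.50        58.8235        58.8235
  2        62.50        55.3633       110.7266
  3        62.50        52.1067       156.3200
  4        62.50        49.0416       196.1662
  5        62.50        46.1568       230.7838
  6        62.50        43.4417       260.6499
  7        62.50        40.8863       286.2039
  8        62.50        38.4812       307.8495
  9    25,062.50    14,523.2543   130,709.2886
  Σ                 14,907.5552   132,316.8121
Price P = Σ PV = 14,907.5552.
Macaulay duration = Σ(t·PV) / P = 132,316.8121 / 14,907.5552 = 8.87582 years.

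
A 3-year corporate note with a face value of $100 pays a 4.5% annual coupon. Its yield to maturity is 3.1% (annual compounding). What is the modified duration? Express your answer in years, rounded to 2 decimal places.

Periodic yield y = 0.031. First find Macaulay duration:
  t   CF        PV=CF/(1+0.031)^t    t·PV
  1         4.50         4.3647         4.3647
  2         4.50         4.2335         8.4669
  3       104.50        95.3543       286.0629
  Σ                    103.9525       298.8945
P = 103.9525; Macaulay duration = 298.8945 / 103.9525 = 2.87530 years.
Modified duration = D_Mac / (1 + y) = 2.87530 / 1.031 = 2.78885 years.

2.79 years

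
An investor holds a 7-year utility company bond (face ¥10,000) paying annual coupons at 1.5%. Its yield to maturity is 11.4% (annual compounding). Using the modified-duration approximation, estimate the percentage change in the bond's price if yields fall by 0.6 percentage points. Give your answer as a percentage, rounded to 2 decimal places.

Periodic yield y = 0.114. Modified duration first:
  t   CF        PV=CF/(1+0.114)^t    t·PV
  1       150.00       134.6499       134.6499
  2       150.00       120.8707       241.7413
  3       150.00       108.5015       325.5045
  4       150.00        97.3981       389.5924
  5       150.00        87.4310       437.1549
  6       150.00        78.4838       470.9029
  7    10,150.00     4,767.2695    33,370.8867
  Σ                  5,394.6045    35,370.4325
P = 5,394.6045; D_Mac = 6.55663 yrs; D_mod = 6.55663/(1+0.114) = 5.88567 yrs.
ΔP/P ≈ -D_mod · Δy = -5.88567 × (-0.006) = +0.035314 = +3.5314%.

+3.53%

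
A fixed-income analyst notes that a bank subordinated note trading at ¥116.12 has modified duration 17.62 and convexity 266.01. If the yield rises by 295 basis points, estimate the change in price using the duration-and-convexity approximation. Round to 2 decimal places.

-¥46.92

Duration effect: -D_mod·Δy = -17.62 × (+0.0295) = -0.519790
Convexity effect: ½·C·(Δy)² = 0.5 × 266.01 × (0.0295)² = +0.11574760125
ΔP/P ≈ -0.519790 + 0.11574760125 = -0.40404239875
ΔP ≈ 116.12 × (-0.40404239875) = -46.91740334285.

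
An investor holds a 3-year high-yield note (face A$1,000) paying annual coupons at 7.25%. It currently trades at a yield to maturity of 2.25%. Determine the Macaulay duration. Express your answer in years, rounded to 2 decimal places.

Periodic yield y = 0.0225. Discount each cash flow and weight by its year:
  t   CF        PV=CF/(1+0.0225)^t    t·PV
  1        72.50        70.9046        70.9046
  2        72.50        69.3444       138.6888
  3     1,072.50     1,003.2458     3,009.7374
  Σ                  1,143.4948     3,219.3308
Price P = Σ PV = 1,143.4948.
Macaulay duration = Σ(t·PV) / P = 3,219.3308 / 1,143.4948 = 2.81534 years.

2.82 years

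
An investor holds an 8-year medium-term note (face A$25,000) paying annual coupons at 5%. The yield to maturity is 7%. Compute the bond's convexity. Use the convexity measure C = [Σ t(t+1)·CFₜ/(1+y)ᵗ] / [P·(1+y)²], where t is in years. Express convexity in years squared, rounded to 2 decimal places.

49.42

With y = 0.07:
  t   CF        PV=CF/(1+0.07)^t    t·PV        t(t+1)·PV
  1     1,250.00     1,168.2243     1,168.2243       2,336.4486
  2     1,250.00     1,091.7984     2,183.5968       6,550.7905
  3     1,250.00     1,020.3723     3,061.1170      12,244.4682
  4     1,250.00       953.6190     3,814.4761      19,072.3803
  5     1,250.00       891.2327     4,456.1636      26,736.9817
  6     1,250.00       832.9278     4,997.5667      34,982.9668
  7     1,250.00       778.4372     5,449.0602      43,592.4819
  8    26,250.00    15,277.7390   122,221.9120   1,099,997.2076
  Σ                 22,014.3507   147,352.1167   1,245,513.7256
P = 22,014.3507.
Convexity = Σ t(t+1)·PV / [P·(1+y)²] = 1,245,513.7256 / (22,014.3507 × 1.144900) = 49.41685.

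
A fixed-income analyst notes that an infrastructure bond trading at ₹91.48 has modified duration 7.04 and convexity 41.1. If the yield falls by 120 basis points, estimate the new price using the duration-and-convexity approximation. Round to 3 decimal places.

₹99.479

Duration effect: -D_mod·Δy = -7.04 × (-0.012) = +0.084480
Convexity effect: ½·C·(Δy)² = 0.5 × 41.1 × (-0.012)² = +0.0029592
ΔP/P ≈ +0.084480 + 0.0029592 = +0.0874392
New price ≈ 91.48 × (1 + 0.0874392) = 99.478938016.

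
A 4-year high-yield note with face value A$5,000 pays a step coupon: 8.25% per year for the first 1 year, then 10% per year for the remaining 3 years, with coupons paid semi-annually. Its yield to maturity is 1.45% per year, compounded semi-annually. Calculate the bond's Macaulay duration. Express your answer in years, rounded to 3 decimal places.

Periodic yield y = 0.00725. Discount each cash flow and weight by its period:
  t   CF        PV=CF/(1+0.00725)^t    t·PV
  1       206.25       204.7655       204.7655
  2       206.25       203.2916       406.5832
  3       250.00       244.6404       733.9212
  4       250.00       242.8795       971.5181
  5       250.00       241.1313     1,205.6566
  6       250.00       239.3957     1,436.3742
  7       250.00       237.6726     1,663.7080
  8     5,250.00     4,955.1989    39,641.5915
  Σ                  6,568.9755    46,264.1183
Price P = Σ PV = 6,568.9755.
Macaulay duration = Σ(t·PV) / P = 46,264.1183 / 6,568.9755 = 7.04282 half-year periods.
In years: 7.04282 / 2 = 3.52141 years.

3.521 years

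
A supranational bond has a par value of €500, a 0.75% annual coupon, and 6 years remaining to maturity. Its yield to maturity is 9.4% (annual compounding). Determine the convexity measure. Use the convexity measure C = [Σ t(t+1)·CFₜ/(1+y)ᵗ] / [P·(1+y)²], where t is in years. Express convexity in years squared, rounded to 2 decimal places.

33.95

With y = 0.094:
  t   CF        PV=CF/(1+0.094)^t    t·PV        t(t+1)·PV
  1         3.75         3.4278         3.4278           6.8556
  2         3.75         3.1333         6.2665          18.7996
  3         3.75         2.8640         8.5921          34.3685
  4         3.75         2.6180        10.4718          52.3591
  5         3.75         2.3930        11.9651          71.7903
  6       503.75       293.8401     1,763.0409      12,341.2860
  Σ                    308.2762     1,803.7642      12,525.4591
P = 308.2762.
Convexity = Σ t(t+1)·PV / [P·(1+y)²] = 12,525.4591 / (308.2762 × 1.196836) = 33.94838.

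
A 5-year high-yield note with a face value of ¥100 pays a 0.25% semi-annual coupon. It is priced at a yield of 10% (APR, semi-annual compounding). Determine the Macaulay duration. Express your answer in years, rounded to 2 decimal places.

4.96 years

Periodic yield y = 0.05. Discount each cash flow and weight by its period:
  t   CF        PV=CF/(1+0.05)^t    t·PV
  1        0.125         0.1190         0.1190
  2        0.125         0.1134         0.2268
  3        0.125         0.1080         0.3239
  4        0.125         0.1028         0.4114
  5        0.125         0.0979         0.4897
  6        0.125         0.0933         0.5597
  7        0.125         0.0888         0.6218
  8        0.125         0.0846         0.6768
  9        0.125         0.0806         0.7252
  10     100.125        61.4681       614.6806
  Σ                     62.3565       618.8350
Price P = Σ PV = 62.3565.
Macaulay duration = Σ(t·PV) / P = 618.8350 / 62.3565 = 9.92414 half-year periods.
In years: 9.92414 / 2 = 4.96207 years.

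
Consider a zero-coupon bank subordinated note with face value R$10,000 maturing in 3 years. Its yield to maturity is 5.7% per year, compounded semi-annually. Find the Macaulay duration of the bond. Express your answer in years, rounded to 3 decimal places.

A zero-coupon bond has a single cash flow at maturity, so its Macaulay duration equals its maturity: 3 years.
(Equivalently: 6 semi-annual periods ÷ 2 = 3 years.)

3.000 years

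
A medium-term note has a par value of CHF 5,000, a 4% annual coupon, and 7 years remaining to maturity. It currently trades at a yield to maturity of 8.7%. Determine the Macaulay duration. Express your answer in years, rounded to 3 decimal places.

Periodic yield y = 0.087. Discount each cash flow and weight by its year:
  t   CF        PV=CF/(1+0.087)^t    t·PV
  1       200.00       183.9926       183.9926
  2       200.00       169.2665       338.5329
  3       200.00       155.7189       467.1567
  4       200.00       143.2557       573.0227
  5       200.00       131.7899       658.9497
  6       200.00       121.2419       727.4514
  7     5,200.00     2,899.9902    20,299.9316
  Σ                  3,805.2558    23,249.0377
Price P = Σ PV = 3,805.2558.
Macaulay duration = Σ(t·PV) / P = 23,249.0377 / 3,805.2558 = 6.10972 years.

6.110 years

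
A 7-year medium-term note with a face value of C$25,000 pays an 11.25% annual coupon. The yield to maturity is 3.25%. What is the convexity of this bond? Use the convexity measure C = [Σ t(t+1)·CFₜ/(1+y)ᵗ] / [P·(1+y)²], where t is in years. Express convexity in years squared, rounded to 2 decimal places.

38.08

With y = 0.0325:
  t   CF        PV=CF/(1+0.0325)^t    t·PV        t(t+1)·PV
  1     2,812.50     2,723.9709     2,723.9709       5,447.9419
  2     2,812.50     2,638.2285     5,276.4570      15,829.3711
  3     2,812.50     2,555.1850     7,665.5550      30,662.2201
  4     2,812.50     2,474.7555     9,899.0218      49,495.1091
  5     2,812.50     2,396.8576    11,984.2879      71,905.7274
  6     2,812.50     2,321.4117    13,928.4702      97,499.2914
  7    27,812.50    22,233.5907   155,635.1348   1,245,081.0780
  Σ                 37,343.9999   207,112.8977   1,515,920.7390
P = 37,343.9999.
Convexity = Σ t(t+1)·PV / [P·(1+y)²] = 1,515,920.7390 / (37,343.9999 × 1.066056) = 38.07812.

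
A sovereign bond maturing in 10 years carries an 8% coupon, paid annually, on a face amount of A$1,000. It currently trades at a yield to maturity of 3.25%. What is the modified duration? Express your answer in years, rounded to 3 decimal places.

Periodic yield y = 0.0325. First find Macaulay duration:
  t   CF        PV=CF/(1+0.0325)^t    t·PV
  1        80.00        77.4818        77.4818
  2        80.00        75.0429       150.0859
  3        80.00        72.6808       218.0425
  4        80.00        70.3930       281.5722
  5        80.00        68.1773       340.8864
  6        80.00        66.0313       396.1876
  7        80.00        63.9528       447.6696
  8        80.00        61.9398       495.5181
  9        80.00        59.9901       539.9107
  10    1,080.00       784.3739     7,843.7393
  Σ                  1,400.0638    10,791.0941
P = 1,400.0638; Macaulay duration = 10,791.0941 / 1,400.0638 = 7.70757 years.
Modified duration = D_Mac / (1 + y) = 7.70757 / 1.0325 = 7.46496 years.

7.465 years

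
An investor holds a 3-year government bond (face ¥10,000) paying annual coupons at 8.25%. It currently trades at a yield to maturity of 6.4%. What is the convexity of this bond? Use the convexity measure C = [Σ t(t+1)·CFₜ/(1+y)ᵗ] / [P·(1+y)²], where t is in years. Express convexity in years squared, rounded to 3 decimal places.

9.579

With y = 0.064:
  t   CF        PV=CF/(1+0.064)^t    t·PV        t(t+1)·PV
  1       825.00       775.3759       775.3759       1,550.7519
  2       825.00       728.7368     1,457.4736       4,372.4207
  3    10,825.00     8,986.7575    26,960.2724     107,841.0896
  Σ                 10,490.8702    29,193.1219     113,764.2622
P = 10,490.8702.
Convexity = Σ t(t+1)·PV / [P·(1+y)²] = 113,764.2622 / (10,490.8702 × 1.132096) = 9.57880.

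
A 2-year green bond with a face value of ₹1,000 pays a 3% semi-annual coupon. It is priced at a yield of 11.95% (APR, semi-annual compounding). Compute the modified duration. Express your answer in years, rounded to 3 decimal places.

1.842 years

Periodic yield y = 0.05975. First find Macaulay duration:
  t   CF        PV=CF/(1+0.05975)^t    t·PV
  1        15.00        14.1543        14.1543
  2        15.00        13.3562        26.7125
  3        15.00        12.6032        37.8096
  4     1,015.00       804.7340     3,218.9359
  Σ                    844.8477     3,297.6123
P = 844.8477; Macaulay duration = 3,297.6123 / 844.8477 = 3.90320 half-year periods = 1.95160 years.
Modified duration = D_Mac / (1 + y) = 1.95160 / 1.05975 = 1.84157 years.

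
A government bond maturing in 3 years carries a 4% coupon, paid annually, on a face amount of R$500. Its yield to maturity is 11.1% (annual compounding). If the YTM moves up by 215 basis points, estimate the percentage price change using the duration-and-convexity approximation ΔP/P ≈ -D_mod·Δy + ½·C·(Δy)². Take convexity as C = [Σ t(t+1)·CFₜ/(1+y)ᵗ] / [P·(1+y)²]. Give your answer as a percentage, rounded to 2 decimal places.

-5.35%

With y = 0.111:
  t   CF        PV=CF/(1+0.111)^t    t·PV        t(t+1)·PV
  1        20.00        18.0018        18.0018          36.0036
  2        20.00        16.2032        32.4065          97.2194
  3       520.00       379.1937     1,137.5812       4,550.3250
  Σ                    413.3988     1,187.9895       4,683.5480
P = 413.3988; D_Mac = 2.87371 yrs; D_mod = 2.58660 yrs; C = 9.17863.
Duration effect: -2.58660 × (+0.0215) = -0.055612
Convexity effect: 0.5 × 9.17863 × (0.0215)² = +0.0021214
ΔP/P ≈ -0.055612 + 0.0021214 = -0.053491 = -5.3491%.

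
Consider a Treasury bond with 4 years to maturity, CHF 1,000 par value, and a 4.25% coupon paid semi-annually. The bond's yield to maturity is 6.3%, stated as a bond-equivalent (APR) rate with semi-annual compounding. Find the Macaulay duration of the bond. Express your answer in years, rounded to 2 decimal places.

Periodic yield y = 0.0315. Discount each cash flow and weight by its period:
  t   CF        PV=CF/(1+0.0315)^t    t·PV
  1        21.25        20.6011        20.6011
  2        21.25        19.9719        39.9439
  3        21.25        19.3620        58.0861
  4        21.25        18.7708        75.0831
  5        21.25        18.1975        90.9877
  6        21.25        17.6418       105.8510
  7        21.25        17.1031       119.7216
  8     1,021.25       796.8530     6,374.8240
  Σ                    928.5013     6,885.0984
Price P = Σ PV = 928.5013.
Macaulay duration = Σ(t·PV) / P = 6,885.0984 / 928.5013 = 7.41528 half-year periods.
In years: 7.41528 / 2 = 3.70764 years.

3.71 years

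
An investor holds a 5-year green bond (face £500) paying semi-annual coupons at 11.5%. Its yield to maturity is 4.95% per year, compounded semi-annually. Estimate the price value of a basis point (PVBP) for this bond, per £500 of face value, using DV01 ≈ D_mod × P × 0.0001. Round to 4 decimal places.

£0.2562

Periodic yield y = 0.02475.
  t   CF        PV=CF/(1+0.02475)^t    t·PV
  1        28.75        28.0556        28.0556
  2        28.75        27.3780        54.7560
  3        28.75        26.7168        80.1503
  4        28.75        26.0715       104.2860
  5        28.75        25.4418       127.2091
  6        28.75        24.8273       148.9641
  7        28.75        24.2277       169.5940
  8        28.75        23.6426       189.1405
  9        28.75        23.0715       207.6438
  10      528.75       414.0675     4,140.6747
  Σ                    643.5004     5,250.4741
P = 643.5004; D_Mac = 8.15924 half-year periods = 4.07962 yrs; D_mod = 3.98109 yrs.
DV01 ≈ 3.98109 × 643.5004 × 0.0001 = 0.256183.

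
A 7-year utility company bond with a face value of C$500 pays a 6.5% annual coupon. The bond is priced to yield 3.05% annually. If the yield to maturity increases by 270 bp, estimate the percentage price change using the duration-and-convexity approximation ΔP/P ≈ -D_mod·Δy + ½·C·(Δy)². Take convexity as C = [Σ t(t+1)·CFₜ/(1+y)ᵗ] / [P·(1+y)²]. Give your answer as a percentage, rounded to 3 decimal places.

-14.076%

With y = 0.0305:
  t   CF        PV=CF/(1+0.0305)^t    t·PV        t(t+1)·PV
  1        32.50        31.5381        31.5381          63.0762
  2        32.50        30.6046        61.2093         183.6279
  3        32.50        29.6988        89.0965         356.3860
  4        32.50        28.8198       115.2793         576.3965
  5        32.50        27.9668       139.8342         839.0052
  6        32.50        27.1391       162.8346       1,139.8421
  7       532.50       431.5028     3,020.5197      24,164.1580
  Σ                    607.2702     3,620.3117      27,322.4918
P = 607.2702; D_Mac = 5.96162 yrs; D_mod = 5.78517 yrs; C = 42.36843.
Duration effect: -5.78517 × (+0.027) = -0.156200
Convexity effect: 0.5 × 42.36843 × (0.027)² = +0.0154433
ΔP/P ≈ -0.156200 + 0.0154433 = -0.140756 = -14.0756%.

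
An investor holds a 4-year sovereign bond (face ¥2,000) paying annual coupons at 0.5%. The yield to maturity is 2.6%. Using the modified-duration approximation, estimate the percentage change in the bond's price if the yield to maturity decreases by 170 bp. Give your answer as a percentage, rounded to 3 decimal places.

Periodic yield y = 0.026. Modified duration first:
  t   CF        PV=CF/(1+0.026)^t    t·PV
  1        10.00         9.7466         9.7466
  2        10.00         9.4996        18.9992
  3        10.00         9.2589        27.7766
  4     2,010.00     1,813.8719     7,255.4876
  Σ                  1,842.3770     7,312.0100
P = 1,842.3770; D_Mac = 3.96879 yrs; D_mod = 3.96879/(1+0.026) = 3.86822 yrs.
ΔP/P ≈ -D_mod · Δy = -3.86822 × (-0.017) = +0.065760 = +6.5760%.

+6.576%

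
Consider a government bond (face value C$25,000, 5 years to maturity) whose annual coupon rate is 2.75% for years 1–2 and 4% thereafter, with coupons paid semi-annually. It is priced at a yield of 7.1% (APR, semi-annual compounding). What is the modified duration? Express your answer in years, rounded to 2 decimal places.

4.48 years

Periodic yield y = 0.0355. First find Macaulay duration:
  t   CF        PV=CF/(1+0.0355)^t    t·PV
  1       343.75       331.9652       331.9652
  2       343.75       320.5845       641.1690
  3       343.75       309.5939       928.7817
  4       343.75       298.9801     1,195.9204
  5       500.00       419.9712     2,099.8559
  6       500.00       405.5733     2,433.4400
  7       500.00       391.6691     2,741.6835
  8       500.00       378.2415     3,025.9320
  9       500.00       365.2743     3,287.4684
  10   25,500.00    17,990.3308   179,903.3076
  Σ                 21,212.1838   196,589.5237
P = 21,212.1838; Macaulay duration = 196,589.5237 / 21,212.1838 = 9.26776 half-year periods = 4.63388 years.
Modified duration = D_Mac / (1 + y) = 4.63388 / 1.0355 = 4.47502 years.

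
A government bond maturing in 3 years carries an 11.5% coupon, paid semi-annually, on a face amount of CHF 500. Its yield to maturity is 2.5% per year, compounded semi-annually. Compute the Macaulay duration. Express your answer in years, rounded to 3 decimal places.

Periodic yield y = 0.0125. Discount each cash flow and weight by its period:
  t   CF        PV=CF/(1+0.0125)^t    t·PV
  1        28.75        28.3951        28.3951
  2        28.75        28.0445        56.0890
  3        28.75        27.6983        83.0948
  4        28.75        27.3563       109.4253
  5        28.75        27.0186       135.0930
  6       528.75       490.7725     2,944.6348
  Σ                    629.2852     3,356.7319
Price P = Σ PV = 629.2852.
Macaulay duration = Σ(t·PV) / P = 3,356.7319 / 629.2852 = 5.33420 half-year periods.
In years: 5.33420 / 2 = 2.66710 years.

2.667 years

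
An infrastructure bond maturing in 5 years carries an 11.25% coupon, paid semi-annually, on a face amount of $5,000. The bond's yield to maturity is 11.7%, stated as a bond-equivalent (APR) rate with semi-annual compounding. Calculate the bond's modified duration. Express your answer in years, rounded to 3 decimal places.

Periodic yield y = 0.0585. First find Macaulay duration:
  t   CF        PV=CF/(1+0.0585)^t    t·PV
  1       281.25       265.7062       265.7062
  2       281.25       251.0214       502.0429
  3       281.25       237.1483       711.4448
  4       281.25       224.0418       896.1673
  5       281.25       211.6597     1,058.2986
  6       281.25       199.9619     1,199.7717
  7       281.25       188.9107     1,322.3747
  8       281.25       178.4702     1,427.7613
  9       281.25       168.6067     1,517.4601
  10    5,281.25     2,991.0805    29,910.8051
  Σ                  4,916.6074    38,811.8326
P = 4,916.6074; Macaulay duration = 38,811.8326 / 4,916.6074 = 7.89403 half-year periods = 3.94701 years.
Modified duration = D_Mac / (1 + y) = 3.94701 / 1.0585 = 3.72887 years.

3.729 years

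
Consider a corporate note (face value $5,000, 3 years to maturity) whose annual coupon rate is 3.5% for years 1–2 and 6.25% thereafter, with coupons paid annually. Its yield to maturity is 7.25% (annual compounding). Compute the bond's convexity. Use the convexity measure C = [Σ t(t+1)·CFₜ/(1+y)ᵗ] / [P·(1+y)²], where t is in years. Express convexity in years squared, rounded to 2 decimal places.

9.95

With y = 0.0725:
  t   CF        PV=CF/(1+0.0725)^t    t·PV        t(t+1)·PV
  1       175.00       163.1702       163.1702         326.3403
  2       175.00       152.1400       304.2800         912.8401
  3     5,312.50     4,306.3274    12,918.9821      51,675.9282
  Σ                  4,621.6375    13,386.4322      52,915.1086
P = 4,621.6375.
Convexity = Σ t(t+1)·PV / [P·(1+y)²] = 52,915.1086 / (4,621.6375 × 1.150256) = 9.95381.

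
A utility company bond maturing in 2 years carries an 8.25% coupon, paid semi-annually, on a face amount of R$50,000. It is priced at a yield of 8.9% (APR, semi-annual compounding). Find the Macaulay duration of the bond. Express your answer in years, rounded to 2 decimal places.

Periodic yield y = 0.0445. Discount each cash flow and weight by its period:
  t   CF        PV=CF/(1+0.0445)^t    t·PV
  1     2,062.50     1,974.6290     1,974.6290
  2     2,062.50     1,890.5017     3,781.0034
  3     2,062.50     1,809.9585     5,429.8756
  4    52,062.50    43,741.2552   174,965.0208
  Σ                 49,416.3444   186,150.5288
Price P = Σ PV = 49,416.3444.
Macaulay duration = Σ(t·PV) / P = 186,150.5288 / 49,416.3444 = 3.76698 half-year periods.
In years: 3.76698 / 2 = 1.88349 years.

1.88 years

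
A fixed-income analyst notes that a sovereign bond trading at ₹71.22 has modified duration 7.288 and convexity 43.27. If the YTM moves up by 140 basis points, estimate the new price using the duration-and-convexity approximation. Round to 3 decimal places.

₹64.255

Duration effect: -D_mod·Δy = -7.288 × (+0.014) = -0.102032
Convexity effect: ½·C·(Δy)² = 0.5 × 43.27 × (0.014)² = +0.00424046
ΔP/P ≈ -0.102032 + 0.00424046 = -0.09779154
New price ≈ 71.22 × (1 - 0.09779154) = 64.2552865212.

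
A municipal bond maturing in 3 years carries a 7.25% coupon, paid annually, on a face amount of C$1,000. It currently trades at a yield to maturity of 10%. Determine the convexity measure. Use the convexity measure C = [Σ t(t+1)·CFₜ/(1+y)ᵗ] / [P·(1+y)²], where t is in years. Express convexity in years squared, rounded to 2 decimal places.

9.01

With y = 0.1:
  t   CF        PV=CF/(1+0.1)^t    t·PV        t(t+1)·PV
  1        72.50        65.9091        65.9091         131.8182
  2        72.50        59.9174       119.8347         359.5041
  3     1,072.50       805.7851     2,417.3554       9,669.4215
  Σ                    931.6116     2,603.0992      10,160.7438
P = 931.6116.
Convexity = Σ t(t+1)·PV / [P·(1+y)²] = 10,160.7438 / (931.6116 × 1.210000) = 9.01374.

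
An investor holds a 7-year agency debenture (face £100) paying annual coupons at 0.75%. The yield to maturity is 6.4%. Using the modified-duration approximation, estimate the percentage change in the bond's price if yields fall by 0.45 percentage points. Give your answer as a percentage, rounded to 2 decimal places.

+2.88%

Periodic yield y = 0.064. Modified duration first:
  t   CF        PV=CF/(1+0.064)^t    t·PV
  1         0.75         0.7049         0.7049
  2         0.75         0.6625         1.3250
  3         0.75         0.6226         1.8679
  4         0.75         0.5852         2.3407
  5         0.75         0.5500         2.7499
  6         0.75         0.5169         3.1014
  7       100.75        65.2610       456.8269
  Σ                     68.9031       468.9168
P = 68.9031; D_Mac = 6.80545 yrs; D_mod = 6.80545/(1+0.064) = 6.39610 yrs.
ΔP/P ≈ -D_mod · Δy = -6.39610 × (-0.0045) = +0.028782 = +2.8782%.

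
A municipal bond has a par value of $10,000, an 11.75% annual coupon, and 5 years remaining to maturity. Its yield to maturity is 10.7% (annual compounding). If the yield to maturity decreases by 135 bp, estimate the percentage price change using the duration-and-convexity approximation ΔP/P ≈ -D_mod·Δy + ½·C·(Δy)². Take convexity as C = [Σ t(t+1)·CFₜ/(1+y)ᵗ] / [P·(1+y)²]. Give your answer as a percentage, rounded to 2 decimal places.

With y = 0.107:
  t   CF        PV=CF/(1+0.107)^t    t·PV        t(t+1)·PV
  1     1,175.00     1,061.4273     1,061.4273       2,122.8546
  2     1,175.00       958.8322     1,917.6645       5,752.9934
  3     1,175.00       866.1538     2,598.4613      10,393.8453
  4     1,175.00       782.4334     3,129.7336      15,648.6681
  5    11,175.00     6,722.1690    33,610.8451     201,665.0703
  Σ                 10,391.0157    42,318.1317     235,583.4317
P = 10,391.0157; D_Mac = 4.07257 yrs; D_mod = 3.67892 yrs; C = 18.50084.
Duration effect: -3.67892 × (-0.0135) = +0.049665
Convexity effect: 0.5 × 18.50084 × (-0.0135)² = +0.0016859
ΔP/P ≈ +0.049665 + 0.0016859 = +0.051351 = +5.1351%.

+5.14%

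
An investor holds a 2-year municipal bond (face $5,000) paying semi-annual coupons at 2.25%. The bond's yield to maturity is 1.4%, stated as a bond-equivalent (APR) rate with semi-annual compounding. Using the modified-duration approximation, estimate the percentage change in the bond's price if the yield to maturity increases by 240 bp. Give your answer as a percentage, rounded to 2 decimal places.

-4.69%

Periodic yield y = 0.007. Modified duration first:
  t   CF        PV=CF/(1+0.007)^t    t·PV
  1        56.25        55.8590        55.8590
  2        56.25        55.4707       110.9414
  3        56.25        55.0851       165.2553
  4     5,056.25     4,917.1183    19,668.4732
  Σ                  5,083.5331    20,000.5288
P = 5,083.5331; D_Mac = 3.93438 half-year periods = 1.96719 yrs; D_mod = 1.96719/(1+0.007) = 1.95351 yrs.
ΔP/P ≈ -D_mod · Δy = -1.95351 × (+0.024) = -0.046884 = -4.6884%.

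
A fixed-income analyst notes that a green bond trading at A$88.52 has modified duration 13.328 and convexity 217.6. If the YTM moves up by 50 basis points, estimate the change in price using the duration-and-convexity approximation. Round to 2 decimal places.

-A$5.66

Duration effect: -D_mod·Δy = -13.328 × (+0.005) = -0.066640
Convexity effect: ½·C·(Δy)² = 0.5 × 217.6 × (0.005)² = +0.0027200
ΔP/P ≈ -0.066640 + 0.0027200 = -0.063920
ΔP ≈ 88.52 × (-0.063920) = -5.6581984.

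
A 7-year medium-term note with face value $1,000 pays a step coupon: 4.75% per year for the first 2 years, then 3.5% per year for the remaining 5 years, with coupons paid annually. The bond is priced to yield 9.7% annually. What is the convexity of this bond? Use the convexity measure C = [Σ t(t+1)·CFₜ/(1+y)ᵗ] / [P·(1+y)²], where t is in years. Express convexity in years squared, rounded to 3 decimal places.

38.187

With y = 0.097:
  t   CF        PV=CF/(1+0.097)^t    t·PV        t(t+1)·PV
  1        47.50        43.2999        43.2999          86.5998
  2        47.50        39.4712        78.9424         236.8272
  3        35.00        26.5123        79.5370         318.1482
  4        35.00        24.1680        96.6722         483.3609
  5        35.00        22.0310       110.1552         660.9311
  6        35.00        20.0830       120.4979         843.4854
  7     1,035.00       541.3697     3,789.5880      30,316.7040
  Σ                    716.9352     4,318.6926      32,946.0566
P = 716.9352.
Convexity = Σ t(t+1)·PV / [P·(1+y)²] = 32,946.0566 / (716.9352 × 1.203409) = 38.18654.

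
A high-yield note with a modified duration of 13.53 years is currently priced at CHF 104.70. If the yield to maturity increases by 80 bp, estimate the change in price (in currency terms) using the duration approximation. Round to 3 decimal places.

Duration approximation: ΔP/P ≈ -D_mod · Δy = -13.53 × (+0.008) = -0.108240.
ΔP ≈ 104.70 × (-0.108240) = -11.332728.

-CHF 11.333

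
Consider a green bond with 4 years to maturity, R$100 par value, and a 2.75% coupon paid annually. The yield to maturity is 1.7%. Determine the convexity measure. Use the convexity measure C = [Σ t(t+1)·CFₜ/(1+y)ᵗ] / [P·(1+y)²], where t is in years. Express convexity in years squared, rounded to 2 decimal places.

With y = 0.017:
  t   CF        PV=CF/(1+0.017)^t    t·PV        t(t+1)·PV
  1         2.75         2.7040         2.7040           5.4081
  2         2.75         2.6588         5.3177          15.9530
  3         2.75         2.6144         7.8432          31.3726
  4       102.75        96.0501       384.2006       1,921.0029
  Σ                    104.0274       400.0654       1,973.7366
P = 104.0274.
Convexity = Σ t(t+1)·PV / [P·(1+y)²] = 1,973.7366 / (104.0274 × 1.034289) = 18.34423.

18.34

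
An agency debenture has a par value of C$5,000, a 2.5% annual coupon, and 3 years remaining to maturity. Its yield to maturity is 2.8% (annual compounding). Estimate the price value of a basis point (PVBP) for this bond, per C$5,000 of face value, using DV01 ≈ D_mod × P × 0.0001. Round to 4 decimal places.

Periodic yield y = 0.028.
  t   CF        PV=CF/(1+0.028)^t    t·PV
  1       125.00       121.5953       121.5953
  2       125.00       118.2834       236.5668
  3     5,125.00     4,717.5284    14,152.5853
  Σ                  4,957.4072    14,510.7474
P = 4,957.4072; D_Mac = 2.92708 yrs; D_mod = 2.84736 yrs.
DV01 ≈ 2.84736 × 4,957.4072 × 0.0001 = 1.411551.

C$1.4116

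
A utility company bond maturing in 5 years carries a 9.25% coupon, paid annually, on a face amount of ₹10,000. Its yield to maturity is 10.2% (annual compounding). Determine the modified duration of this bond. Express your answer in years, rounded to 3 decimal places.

3.817 years

Periodic yield y = 0.102. First find Macaulay duration:
  t   CF        PV=CF/(1+0.102)^t    t·PV
  1       925.00       839.3829       839.3829
  2       925.00       761.6905     1,523.3810
  3       925.00       691.1892     2,073.5676
  4       925.00       627.2134     2,508.8538
  5    10,925.00     6,722.2316    33,611.1582
  Σ                  9,641.7077    40,556.3435
P = 9,641.7077; Macaulay duration = 40,556.3435 / 9,641.7077 = 4.20634 years.
Modified duration = D_Mac / (1 + y) = 4.20634 / 1.102 = 3.81701 years.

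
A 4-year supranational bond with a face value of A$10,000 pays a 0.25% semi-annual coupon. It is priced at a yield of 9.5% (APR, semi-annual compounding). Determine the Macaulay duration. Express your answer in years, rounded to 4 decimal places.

3.9781 years

Periodic yield y = 0.0475. Discount each cash flow and weight by its period:
  t   CF        PV=CF/(1+0.0475)^t    t·PV
  1        12.50        11.9332        11.9332
  2        12.50        11.3921        22.7841
  3        12.50        10.8755        32.6264
  4        12.50        10.3823        41.5292
  5        12.50         9.9115        49.5576
  6        12.50         9.4621        56.7724
  7        12.50         9.0330        63.2310
  8    10,012.50     6,907.3311    55,258.6490
  Σ                  6,980.3207    55,537.0828
Price P = Σ PV = 6,980.3207.
Macaulay duration = Σ(t·PV) / P = 55,537.0828 / 6,980.3207 = 7.95624 half-year periods.
In years: 7.95624 / 2 = 3.97812 years.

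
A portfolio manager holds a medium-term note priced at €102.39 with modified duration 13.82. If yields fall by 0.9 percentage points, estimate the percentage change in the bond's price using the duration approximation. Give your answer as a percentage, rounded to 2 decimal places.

+12.44%

Duration approximation: ΔP/P ≈ -D_mod · Δy = -13.82 × (-0.009) = +0.124380.
As a percentage: +12.4380%.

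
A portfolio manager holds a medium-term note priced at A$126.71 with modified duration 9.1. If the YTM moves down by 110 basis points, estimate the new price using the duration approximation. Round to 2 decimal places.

Duration approximation: ΔP/P ≈ -D_mod · Δy = -9.1 × (-0.011) = +0.100100.
New price ≈ 126.71 × (1 + 0.100100) = 139.393671.

A$139.39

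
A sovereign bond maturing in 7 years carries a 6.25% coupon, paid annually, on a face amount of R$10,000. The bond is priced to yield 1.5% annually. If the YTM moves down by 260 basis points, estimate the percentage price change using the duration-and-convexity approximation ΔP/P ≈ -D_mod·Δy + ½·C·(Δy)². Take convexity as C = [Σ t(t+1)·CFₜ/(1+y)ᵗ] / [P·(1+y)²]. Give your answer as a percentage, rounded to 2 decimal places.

+16.97%

With y = 0.015:
  t   CF        PV=CF/(1+0.015)^t    t·PV        t(t+1)·PV
  1       625.00       615.7635       615.7635       1,231.5271
  2       625.00       606.6636     1,213.3272       3,639.9816
  3       625.00       597.6981     1,793.0944       7,172.3775
  4       625.00       588.8651     2,355.4606      11,777.3029
  5       625.00       580.1627     2,900.8135      17,404.8811
  6       625.00       571.5889     3,429.5332      24,006.7326
  7    10,625.00     9,573.4097    67,013.8676     536,110.9404
  Σ                 13,134.1516    79,321.8600     601,343.7431
P = 13,134.1516; D_Mac = 6.03936 yrs; D_mod = 5.95011 yrs; C = 44.44150.
Duration effect: -5.95011 × (-0.026) = +0.154703
Convexity effect: 0.5 × 44.44150 × (-0.026)² = +0.0150212
ΔP/P ≈ +0.154703 + 0.0150212 = +0.169724 = +16.9724%.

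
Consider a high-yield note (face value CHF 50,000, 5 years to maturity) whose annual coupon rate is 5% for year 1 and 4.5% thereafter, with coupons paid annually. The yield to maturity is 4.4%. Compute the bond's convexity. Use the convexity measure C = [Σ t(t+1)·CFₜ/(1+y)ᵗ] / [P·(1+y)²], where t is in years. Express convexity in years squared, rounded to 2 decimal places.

With y = 0.044:
  t   CF        PV=CF/(1+0.044)^t    t·PV        t(t+1)·PV
  1     2,500.00     2,394.6360     2,394.6360       4,789.2720
  2     2,250.00     2,064.3414     4,128.6828      12,386.0484
  3     2,250.00     1,977.3385     5,932.0155      23,728.0620
  4     2,250.00     1,894.0024     7,576.0096      37,880.0479
  5    52,250.00    42,129.2572   210,646.2858   1,263,877.7145
  Σ                 50,459.5755   230,677.6296   1,342,661.1448
P = 50,459.5755.
Convexity = Σ t(t+1)·PV / [P·(1+y)²] = 1,342,661.1448 / (50,459.5755 × 1.089936) = 24.41304.

24.41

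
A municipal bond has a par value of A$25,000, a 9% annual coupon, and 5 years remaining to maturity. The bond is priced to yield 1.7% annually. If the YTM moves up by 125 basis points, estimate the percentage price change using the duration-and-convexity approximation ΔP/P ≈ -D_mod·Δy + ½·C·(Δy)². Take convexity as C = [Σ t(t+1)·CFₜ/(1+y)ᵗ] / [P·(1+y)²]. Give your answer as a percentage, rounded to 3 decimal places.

With y = 0.017:
  t   CF        PV=CF/(1+0.017)^t    t·PV        t(t+1)·PV
  1     2,250.00     2,212.3894     2,212.3894       4,424.7788
  2     2,250.00     2,175.4075     4,350.8149      13,052.4447
  3     2,250.00     2,139.0437     6,417.1311      25,668.5245
  4     2,250.00     2,103.2878     8,413.1513      42,065.7564
  5    27,250.00    25,047.3476   125,236.7378     751,420.4266
  Σ                 33,677.4759   146,630.2245     836,631.9309
P = 33,677.4759; D_Mac = 4.35396 yrs; D_mod = 4.28118 yrs; C = 24.01889.
Duration effect: -4.28118 × (+0.0125) = -0.053515
Convexity effect: 0.5 × 24.01889 × (0.0125)² = +0.0018765
ΔP/P ≈ -0.053515 + 0.0018765 = -0.051638 = -5.1638%.

-5.164%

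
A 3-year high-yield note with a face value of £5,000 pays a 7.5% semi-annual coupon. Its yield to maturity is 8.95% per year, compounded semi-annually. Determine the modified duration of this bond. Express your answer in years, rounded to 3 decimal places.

2.619 years

Periodic yield y = 0.04475. First find Macaulay duration:
  t   CF        PV=CF/(1+0.04475)^t    t·PV
  1       187.50       179.4688       179.4688
  2       187.50       171.7815       343.5631
  3       187.50       164.4236       493.2708
  4       187.50       157.3808       629.5232
  5       187.50       150.6397       753.1984
  6     5,187.50     3,989.1818    23,935.0909
  Σ                  4,812.8762    26,334.1151
P = 4,812.8762; Macaulay duration = 26,334.1151 / 4,812.8762 = 5.47160 half-year periods = 2.73580 years.
Modified duration = D_Mac / (1 + y) = 2.73580 / 1.04475 = 2.61862 years.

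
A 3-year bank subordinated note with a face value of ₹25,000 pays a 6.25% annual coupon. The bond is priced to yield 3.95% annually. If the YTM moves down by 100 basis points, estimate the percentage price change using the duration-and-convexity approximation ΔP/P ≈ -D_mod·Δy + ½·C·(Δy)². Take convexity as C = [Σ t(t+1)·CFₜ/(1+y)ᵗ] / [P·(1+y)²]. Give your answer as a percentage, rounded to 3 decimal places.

+2.776%

With y = 0.0395:
  t   CF        PV=CF/(1+0.0395)^t    t·PV        t(t+1)·PV
  1     1,562.50     1,503.1265     1,503.1265       3,006.2530
  2     1,562.50     1,446.0091     2,892.0183       8,676.0549
  3    26,562.50    23,648.0572    70,944.1715     283,776.6859
  Σ                 26,597.1928    75,339.3163     295,458.9937
P = 26,597.1928; D_Mac = 2.83260 yrs; D_mod = 2.72497 yrs; C = 10.28046.
Duration effect: -2.72497 × (-0.01) = +0.027250
Convexity effect: 0.5 × 10.28046 × (-0.01)² = +0.0005140
ΔP/P ≈ +0.027250 + 0.0005140 = +0.027764 = +2.7764%.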